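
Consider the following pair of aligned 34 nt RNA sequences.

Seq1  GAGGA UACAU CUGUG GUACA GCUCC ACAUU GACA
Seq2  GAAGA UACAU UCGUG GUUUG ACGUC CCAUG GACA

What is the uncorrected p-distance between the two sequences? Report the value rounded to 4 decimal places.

0.3235

Mismatches occur at site 3 (G/A), site 11 (C/U), site 12 (U/C), site 18 (A/U), site 19 (C/U), site 20 (A/G), site 21 (G/A), site 23 (U/G), site 24 (C/U), site 26 (A/C), site 30 (U/G).
There are 11 differences over 34 sites, so p = 11/34 = 0.3235.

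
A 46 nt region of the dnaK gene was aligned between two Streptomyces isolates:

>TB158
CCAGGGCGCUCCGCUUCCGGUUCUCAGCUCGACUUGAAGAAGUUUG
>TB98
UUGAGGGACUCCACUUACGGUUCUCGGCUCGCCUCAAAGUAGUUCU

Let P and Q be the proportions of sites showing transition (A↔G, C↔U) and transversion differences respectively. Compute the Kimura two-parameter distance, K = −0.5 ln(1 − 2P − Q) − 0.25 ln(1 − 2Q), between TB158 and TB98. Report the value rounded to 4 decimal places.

Differing sites — 1:C/U (Ti); 2:C/U (Ti); 3:A/G (Ti); 4:G/A (Ti); 7:C/G (Tv); 8:G/A (Ti); 13:G/A (Ti); 17:C/A (Tv); 26:A/G (Ti); 32:A/C (Tv); 35:U/C (Ti); 36:G/A (Ti); 40:A/U (Tv); 45:U/C (Ti); 46:G/U (Tv).
Of the 15 differences, 10 transitions and 5 transversions over 46 sites: P = 10/46 = 0.217391, Q = 5/46 = 0.108696.
d = −0.5·ln(0.456522) − 0.25·ln(0.782608) = −0.5·(-0.784118) − 0.25·(-0.245123) = 0.4533.

0.4533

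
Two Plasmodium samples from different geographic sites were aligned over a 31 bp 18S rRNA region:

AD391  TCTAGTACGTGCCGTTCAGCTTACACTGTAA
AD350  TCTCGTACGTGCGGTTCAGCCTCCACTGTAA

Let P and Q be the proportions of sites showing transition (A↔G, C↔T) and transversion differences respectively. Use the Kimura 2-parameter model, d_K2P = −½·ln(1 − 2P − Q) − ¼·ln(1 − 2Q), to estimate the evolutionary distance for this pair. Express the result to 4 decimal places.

Differing sites — 4:A/C (Tv); 13:C/G (Tv); 21:T/C (Ti); 23:A/C (Tv).
Of the 4 differences, 1 transition and 3 transversions over 31 sites: P = 1/31 = 0.032258, Q = 3/31 = 0.096774.
d = −0.5·ln(0.838710) − 0.25·ln(0.806452) = −0.5·(-0.175890) − 0.25·(-0.215111) = 0.1417.

0.1417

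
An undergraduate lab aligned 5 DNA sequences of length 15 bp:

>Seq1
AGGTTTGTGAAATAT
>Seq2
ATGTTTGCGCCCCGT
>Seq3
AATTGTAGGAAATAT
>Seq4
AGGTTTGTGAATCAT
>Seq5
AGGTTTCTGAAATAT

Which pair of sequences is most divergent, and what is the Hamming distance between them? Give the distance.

10

Pairwise Hamming distances:
  Seq1 vs Seq2: 7
  Seq1 vs Seq3: 5
  Seq1 vs Seq4: 2
  Seq1 vs Seq5: 1
  Seq2 vs Seq3: 10
  Seq2 vs Seq4: 6
  Seq2 vs Seq5: 8
  Seq3 vs Seq4: 7
  Seq3 vs Seq5: 5
  Seq4 vs Seq5: 3
The largest is 10, between Seq2 and Seq3.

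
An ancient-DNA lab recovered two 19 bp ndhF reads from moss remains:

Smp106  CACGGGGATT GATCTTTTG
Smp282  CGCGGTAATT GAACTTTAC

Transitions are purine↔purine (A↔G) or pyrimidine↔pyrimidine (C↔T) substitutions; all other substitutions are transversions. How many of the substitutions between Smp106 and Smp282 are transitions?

2

Differing sites — 2:A/G (Ti); 6:G/T (Tv); 7:G/A (Ti); 13:T/A (Tv); 18:T/A (Tv); 19:G/C (Tv).
Of the 6 differences, 2 transitions and 4 transversions, so the answer is 2.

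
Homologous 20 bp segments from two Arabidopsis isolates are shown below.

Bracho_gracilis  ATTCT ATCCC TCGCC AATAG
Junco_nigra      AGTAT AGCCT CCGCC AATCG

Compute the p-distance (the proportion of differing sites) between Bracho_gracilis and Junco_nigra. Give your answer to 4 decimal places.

Mismatches occur at site 2 (T↔G), site 4 (C↔A), site 7 (T↔G), site 10 (C↔T), site 11 (T↔C), site 19 (A↔C).
There are 6 differences over 20 sites, so p = 6/20 = 0.3000.

0.3000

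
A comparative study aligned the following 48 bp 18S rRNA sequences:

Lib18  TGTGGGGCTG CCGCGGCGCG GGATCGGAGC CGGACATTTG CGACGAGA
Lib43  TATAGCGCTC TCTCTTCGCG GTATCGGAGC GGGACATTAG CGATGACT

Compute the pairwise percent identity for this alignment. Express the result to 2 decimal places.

70.83%

Differing sites — 2:G/A; 4:G/A; 6:G/C; 10:G/C; 11:C/T; 13:G/T; 15:G/T; 16:G/T; 22:G/T; 31:C/G; 39:T/A; 44:C/T; 47:G/C; 48:A/T.
34 of the 48 sites match, so the percent identity is 34/48 × 100 = 70.83%.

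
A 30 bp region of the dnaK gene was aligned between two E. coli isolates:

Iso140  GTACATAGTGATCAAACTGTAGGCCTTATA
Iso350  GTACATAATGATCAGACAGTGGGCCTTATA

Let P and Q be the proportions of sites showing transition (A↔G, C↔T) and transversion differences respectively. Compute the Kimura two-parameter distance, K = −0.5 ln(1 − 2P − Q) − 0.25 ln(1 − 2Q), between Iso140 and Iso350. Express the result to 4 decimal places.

0.1501

Mismatches occur at site 8 (G↔A, transition), site 15 (A↔G, transition), site 18 (T↔A, transversion), site 21 (A↔G, transition).
Of the 4 differences, 3 transitions and 1 transversion over 30 sites: P = 3/30 = 0.100000, Q = 1/30 = 0.033333.
d = −0.5·ln(0.766667) − 0.25·ln(0.933334) = −0.5·(-0.265703) − 0.25·(-0.068992) = 0.1501.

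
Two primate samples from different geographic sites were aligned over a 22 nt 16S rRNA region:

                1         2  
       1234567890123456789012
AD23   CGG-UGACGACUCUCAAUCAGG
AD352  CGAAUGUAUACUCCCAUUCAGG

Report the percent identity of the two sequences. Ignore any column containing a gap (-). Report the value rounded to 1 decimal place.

Excluding the 1 gap column leaves 21 comparable sites.
Differing sites — 3:G/A; 7:A/U; 8:C/A; 9:G/U; 14:U/C; 17:A/U.
15 of the 21 comparable sites match, so the percent identity is 15/21 × 100 = 71.4%.

71.4%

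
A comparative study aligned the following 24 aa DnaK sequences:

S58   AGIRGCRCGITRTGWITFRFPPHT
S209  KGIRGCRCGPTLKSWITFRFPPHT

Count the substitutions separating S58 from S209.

5

Mismatches occur at site 1 (A→K), site 10 (I→P), site 12 (R→L), site 13 (T→K), site 14 (G→S).
That gives 5 mismatches out of 24 aligned sites, so the Hamming distance is 5.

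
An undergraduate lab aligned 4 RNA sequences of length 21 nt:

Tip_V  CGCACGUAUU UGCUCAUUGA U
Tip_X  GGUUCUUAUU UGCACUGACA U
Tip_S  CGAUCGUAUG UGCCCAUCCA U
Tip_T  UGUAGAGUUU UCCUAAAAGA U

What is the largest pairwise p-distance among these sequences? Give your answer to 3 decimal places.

Pairwise Hamming distances:
  Tip_V vs Tip_X: 9
  Tip_V vs Tip_S: 6
  Tip_V vs Tip_T: 10
  Tip_X vs Tip_S: 8
  Tip_X vs Tip_T: 12
  Tip_S vs Tip_T: 14
The largest is 14 mismatches, between Tip_S and Tip_T; p = 14/21 = 0.667.

0.667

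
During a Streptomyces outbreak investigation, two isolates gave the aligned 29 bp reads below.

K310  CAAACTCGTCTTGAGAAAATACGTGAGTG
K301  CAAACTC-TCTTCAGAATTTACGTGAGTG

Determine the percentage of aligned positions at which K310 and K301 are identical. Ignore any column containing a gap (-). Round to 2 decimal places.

89.29%

Excluding the 1 gap column leaves 28 comparable sites.
Mismatches occur at site 13 (G→C), site 18 (A→T), site 19 (A→T).
25 of the 28 comparable sites match, so the percent identity is 25/28 × 100 = 89.29%.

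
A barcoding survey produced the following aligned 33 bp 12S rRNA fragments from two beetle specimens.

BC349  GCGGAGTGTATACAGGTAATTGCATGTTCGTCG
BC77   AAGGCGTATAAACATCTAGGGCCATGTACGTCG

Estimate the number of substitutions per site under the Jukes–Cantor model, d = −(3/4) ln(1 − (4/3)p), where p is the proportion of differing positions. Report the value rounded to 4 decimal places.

Mismatches occur at site 1 (G→A), site 2 (C→A), site 5 (A→C), site 8 (G→A), site 11 (T→A), site 15 (G→T), site 16 (G→C), site 19 (A→G), site 20 (T→G), site 21 (T→G), site 22 (G→C), site 28 (T→A).
p = 12/33 = 0.363636.
d = −0.75 · ln(1 − (4/3)·0.363636) = −0.75 · ln(0.515152) = −0.75 · (-0.663293) = 0.4975.

0.4975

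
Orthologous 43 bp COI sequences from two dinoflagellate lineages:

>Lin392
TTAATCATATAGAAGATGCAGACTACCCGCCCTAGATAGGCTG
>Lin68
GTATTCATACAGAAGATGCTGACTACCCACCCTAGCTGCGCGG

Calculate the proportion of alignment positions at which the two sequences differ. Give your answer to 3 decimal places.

Mismatches occur at site 1 (T→G), site 4 (A→T), site 10 (T→C), site 20 (A→T), site 29 (G→A), site 36 (A→C), site 38 (A→G), site 39 (G→C), site 42 (T→G).
There are 9 differences over 43 sites, so p = 9/43 = 0.209.

0.209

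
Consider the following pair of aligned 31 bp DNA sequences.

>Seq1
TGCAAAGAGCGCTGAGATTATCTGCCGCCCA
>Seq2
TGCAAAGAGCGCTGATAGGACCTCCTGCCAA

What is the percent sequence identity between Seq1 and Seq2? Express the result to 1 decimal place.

Mismatches occur at site 16 (G→T), site 18 (T→G), site 19 (T→G), site 21 (T→C), site 24 (G→C), site 26 (C→T), site 30 (C→A).
24 of the 31 sites match, so the percent identity is 24/31 × 100 = 77.4%.

77.4%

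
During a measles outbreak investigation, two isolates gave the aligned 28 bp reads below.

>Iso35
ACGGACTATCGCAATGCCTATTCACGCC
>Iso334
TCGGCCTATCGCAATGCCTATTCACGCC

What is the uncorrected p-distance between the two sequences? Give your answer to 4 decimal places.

Differing sites — 1:A/T; 5:A/C.
There are 2 differences over 28 sites, so p = 2/28 = 0.0714.

0.0714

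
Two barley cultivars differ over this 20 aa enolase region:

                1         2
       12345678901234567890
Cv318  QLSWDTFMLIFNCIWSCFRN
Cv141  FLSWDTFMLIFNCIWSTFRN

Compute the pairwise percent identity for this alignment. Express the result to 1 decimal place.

Differing sites — 1:Q/F; 17:C/T.
18 of the 20 sites match, so the percent identity is 18/20 × 100 = 90.0%.

90.0%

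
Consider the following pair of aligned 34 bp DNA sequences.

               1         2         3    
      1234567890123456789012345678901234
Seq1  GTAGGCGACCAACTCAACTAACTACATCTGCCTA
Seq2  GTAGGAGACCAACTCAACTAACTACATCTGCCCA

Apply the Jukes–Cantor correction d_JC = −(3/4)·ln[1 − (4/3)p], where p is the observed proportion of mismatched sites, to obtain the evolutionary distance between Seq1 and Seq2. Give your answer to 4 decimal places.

Mismatches occur at site 6 (C/A), site 33 (T/C).
p = 2/34 = 0.058824.
d = −0.75 · ln(1 − (4/3)·0.058824) = −0.75 · ln(0.921568) = −0.75 · (-0.081679) = 0.0613.

0.0613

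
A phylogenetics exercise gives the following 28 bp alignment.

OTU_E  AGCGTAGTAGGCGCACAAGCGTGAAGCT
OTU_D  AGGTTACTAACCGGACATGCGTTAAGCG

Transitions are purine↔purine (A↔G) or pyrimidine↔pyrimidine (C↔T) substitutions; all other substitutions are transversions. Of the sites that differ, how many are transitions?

1

The sequences differ at positions 3 (C/G, transversion), 4 (G/T, transversion), 7 (G/C, transversion), 10 (G/A, transition), 11 (G/C, transversion), 14 (C/G, transversion), 18 (A/T, transversion), 23 (G/T, transversion), 28 (T/G, transversion).
Of the 9 differences, 1 transition and 8 transversions, so the answer is 1.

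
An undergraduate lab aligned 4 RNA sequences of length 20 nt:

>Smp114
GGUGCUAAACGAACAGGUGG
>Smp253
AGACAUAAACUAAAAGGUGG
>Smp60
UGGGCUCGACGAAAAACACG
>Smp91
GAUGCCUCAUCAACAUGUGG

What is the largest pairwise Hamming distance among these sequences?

Pairwise Hamming distances:
  Smp114 vs Smp253: 6
  Smp114 vs Smp60: 9
  Smp114 vs Smp91: 7
  Smp253 vs Smp60: 11
  Smp253 vs Smp91: 12
  Smp60 vs Smp91: 13
The largest is 13, between Smp60 and Smp91.

13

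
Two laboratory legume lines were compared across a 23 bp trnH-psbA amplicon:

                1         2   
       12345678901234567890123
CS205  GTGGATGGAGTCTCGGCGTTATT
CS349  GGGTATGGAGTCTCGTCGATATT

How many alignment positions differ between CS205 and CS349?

Mismatches occur at site 2 (T→G), site 4 (G→T), site 16 (G→T), site 19 (T→A).
That gives 4 mismatches out of 23 aligned sites, so the Hamming distance is 4.

4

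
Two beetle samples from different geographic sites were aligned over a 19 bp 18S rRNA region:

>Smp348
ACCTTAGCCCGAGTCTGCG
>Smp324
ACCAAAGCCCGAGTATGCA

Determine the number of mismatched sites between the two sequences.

Differing sites — 4:T/A; 5:T/A; 15:C/A; 19:G/A.
That gives 4 mismatches out of 19 aligned sites, so the Hamming distance is 4.

4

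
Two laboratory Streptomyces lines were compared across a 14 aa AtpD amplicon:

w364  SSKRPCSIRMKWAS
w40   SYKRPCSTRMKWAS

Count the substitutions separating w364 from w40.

Differing sites — 2:S/Y; 8:I/T.
That gives 2 mismatches out of 14 aligned sites, so the Hamming distance is 2.

2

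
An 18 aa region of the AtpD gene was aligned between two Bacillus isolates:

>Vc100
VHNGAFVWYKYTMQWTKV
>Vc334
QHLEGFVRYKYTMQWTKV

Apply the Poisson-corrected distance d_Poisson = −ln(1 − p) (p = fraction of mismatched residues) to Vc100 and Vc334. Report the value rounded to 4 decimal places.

Differing sites — 1:V/Q; 3:N/L; 4:G/E; 5:A/G; 8:W/R.
p = 5/18 = 0.277778.
d = −ln(1 − 0.277778) = −ln(0.722222) = 0.3254.

0.3254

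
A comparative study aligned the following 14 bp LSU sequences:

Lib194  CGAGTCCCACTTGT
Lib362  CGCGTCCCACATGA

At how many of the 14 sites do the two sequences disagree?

3

Differing sites — 3:A/C; 11:T/A; 14:T/A.
That gives 3 mismatches out of 14 aligned sites, so the Hamming distance is 3.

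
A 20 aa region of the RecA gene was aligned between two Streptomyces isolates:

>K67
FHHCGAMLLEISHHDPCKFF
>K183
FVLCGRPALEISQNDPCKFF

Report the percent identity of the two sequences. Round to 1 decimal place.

Mismatches occur at site 2 (H/V), site 3 (H/L), site 6 (A/R), site 7 (M/P), site 8 (L/A), site 13 (H/Q), site 14 (H/N).
13 of the 20 sites match, so the percent identity is 13/20 × 100 = 65.0%.

65.0%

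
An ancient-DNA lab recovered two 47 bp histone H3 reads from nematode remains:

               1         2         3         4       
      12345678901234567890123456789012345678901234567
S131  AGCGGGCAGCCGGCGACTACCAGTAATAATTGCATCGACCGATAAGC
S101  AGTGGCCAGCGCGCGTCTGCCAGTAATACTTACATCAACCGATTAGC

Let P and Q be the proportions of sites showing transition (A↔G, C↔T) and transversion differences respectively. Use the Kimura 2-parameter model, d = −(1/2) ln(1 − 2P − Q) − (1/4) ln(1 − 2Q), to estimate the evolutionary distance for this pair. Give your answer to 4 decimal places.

Differing sites — 3:C/T (Ti); 6:G/C (Tv); 11:C/G (Tv); 12:G/C (Tv); 16:A/T (Tv); 19:A/G (Ti); 29:A/C (Tv); 32:G/A (Ti); 37:G/A (Ti); 44:A/T (Tv).
Of the 10 differences, 4 transitions and 6 transversions over 47 sites: P = 4/47 = 0.085106, Q = 6/47 = 0.127660.
d = −0.5·ln(0.702128) − 0.25·ln(0.744680) = −0.5·(-0.353640) − 0.25·(-0.294801) = 0.2505.

0.2505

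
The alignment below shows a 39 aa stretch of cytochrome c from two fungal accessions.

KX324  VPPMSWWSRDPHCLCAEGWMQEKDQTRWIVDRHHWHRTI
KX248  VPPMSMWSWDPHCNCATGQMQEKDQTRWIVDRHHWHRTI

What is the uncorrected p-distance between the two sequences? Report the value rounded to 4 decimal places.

Mismatches occur at site 6 (W↔M), site 9 (R↔W), site 14 (L↔N), site 17 (E↔T), site 19 (W↔Q).
There are 5 differences over 39 sites, so p = 5/39 = 0.1282.

0.1282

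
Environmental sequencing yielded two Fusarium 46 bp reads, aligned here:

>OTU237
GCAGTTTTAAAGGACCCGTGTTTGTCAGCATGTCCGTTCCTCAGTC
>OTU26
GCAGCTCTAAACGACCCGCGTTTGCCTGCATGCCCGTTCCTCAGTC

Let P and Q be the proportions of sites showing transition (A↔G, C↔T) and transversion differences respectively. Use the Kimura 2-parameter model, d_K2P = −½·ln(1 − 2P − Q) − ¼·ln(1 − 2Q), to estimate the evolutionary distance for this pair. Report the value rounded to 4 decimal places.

0.1739

Differing sites — 5:T/C (Ti); 7:T/C (Ti); 12:G/C (Tv); 19:T/C (Ti); 25:T/C (Ti); 27:A/T (Tv); 33:T/C (Ti).
Of the 7 differences, 5 transitions and 2 transversions over 46 sites: P = 5/46 = 0.108696, Q = 2/46 = 0.043478.
d = −0.5·ln(0.739130) − 0.25·ln(0.913044) = −0.5·(-0.302281) − 0.25·(-0.090971) = 0.1739.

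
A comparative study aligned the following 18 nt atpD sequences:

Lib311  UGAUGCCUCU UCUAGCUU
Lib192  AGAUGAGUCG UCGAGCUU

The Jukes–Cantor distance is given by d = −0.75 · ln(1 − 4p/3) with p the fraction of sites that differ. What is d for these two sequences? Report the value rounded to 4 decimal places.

0.3470

Differing sites — 1:U/A; 6:C/A; 7:C/G; 10:U/G; 13:U/G.
p = 5/18 = 0.277778.
d = −0.75 · ln(1 − (4/3)·0.277778) = −0.75 · ln(0.629629) = −0.75 · (-0.462625) = 0.3470.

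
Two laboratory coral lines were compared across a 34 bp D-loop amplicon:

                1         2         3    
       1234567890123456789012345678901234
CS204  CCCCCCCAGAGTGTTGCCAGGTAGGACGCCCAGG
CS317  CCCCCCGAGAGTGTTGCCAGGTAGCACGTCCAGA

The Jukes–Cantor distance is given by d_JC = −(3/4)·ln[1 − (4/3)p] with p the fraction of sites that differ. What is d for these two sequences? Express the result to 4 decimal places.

0.1280

Differing sites — 7:C/G; 25:G/C; 29:C/T; 34:G/A.
p = 4/34 = 0.117647.
d = −0.75 · ln(1 − (4/3)·0.117647) = −0.75 · ln(0.843137) = −0.75 · (-0.170626) = 0.1280.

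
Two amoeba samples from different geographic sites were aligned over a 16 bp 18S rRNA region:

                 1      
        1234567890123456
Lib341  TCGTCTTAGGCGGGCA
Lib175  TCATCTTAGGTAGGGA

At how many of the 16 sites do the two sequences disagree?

The sequences differ at positions 3 (G/A), 11 (C/T), 12 (G/A), 15 (C/G).
That gives 4 mismatches out of 16 aligned sites, so the Hamming distance is 4.

4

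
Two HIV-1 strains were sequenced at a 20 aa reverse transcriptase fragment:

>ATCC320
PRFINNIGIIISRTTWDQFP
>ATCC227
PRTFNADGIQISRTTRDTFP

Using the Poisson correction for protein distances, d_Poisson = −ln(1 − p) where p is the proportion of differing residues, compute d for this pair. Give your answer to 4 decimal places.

0.4308

Mismatches occur at site 3 (F/T), site 4 (I/F), site 6 (N/A), site 7 (I/D), site 10 (I/Q), site 16 (W/R), site 18 (Q/T).
p = 7/20 = 0.350000.
d = −ln(1 − 0.350000) = −ln(0.650000) = 0.4308.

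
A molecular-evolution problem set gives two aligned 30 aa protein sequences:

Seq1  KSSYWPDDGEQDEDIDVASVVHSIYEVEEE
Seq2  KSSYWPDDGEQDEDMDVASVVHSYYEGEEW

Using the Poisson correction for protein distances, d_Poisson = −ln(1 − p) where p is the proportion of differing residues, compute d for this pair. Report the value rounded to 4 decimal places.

0.1431

Mismatches occur at site 15 (I↔M), site 24 (I↔Y), site 27 (V↔G), site 30 (E↔W).
p = 4/30 = 0.133333.
d = −ln(1 − 0.133333) = −ln(0.866667) = 0.1431.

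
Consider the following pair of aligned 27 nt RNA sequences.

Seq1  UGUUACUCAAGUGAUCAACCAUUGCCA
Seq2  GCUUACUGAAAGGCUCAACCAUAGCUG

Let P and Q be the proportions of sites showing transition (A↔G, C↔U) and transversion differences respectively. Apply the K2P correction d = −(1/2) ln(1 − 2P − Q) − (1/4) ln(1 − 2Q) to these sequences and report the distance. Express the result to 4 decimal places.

The sequences differ at positions 1 (U/G, transversion), 2 (G/C, transversion), 8 (C/G, transversion), 11 (G/A, transition), 12 (U/G, transversion), 14 (A/C, transversion), 23 (U/A, transversion), 26 (C/U, transition), 27 (A/G, transition).
Of the 9 differences, 3 transitions and 6 transversions over 27 sites: P = 3/27 = 0.111111, Q = 6/27 = 0.222222.
d = −0.5·ln(0.555556) − 0.25·ln(0.555556) = −0.5·(-0.587786) − 0.25·(-0.587786) = 0.4408.

0.4408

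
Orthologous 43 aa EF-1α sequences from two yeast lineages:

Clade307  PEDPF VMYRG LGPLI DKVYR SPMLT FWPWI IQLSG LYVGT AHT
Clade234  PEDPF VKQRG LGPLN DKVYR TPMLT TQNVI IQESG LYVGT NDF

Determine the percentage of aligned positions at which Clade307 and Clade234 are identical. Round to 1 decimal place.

Differing sites — 7:M/K; 8:Y/Q; 15:I/N; 21:S/T; 26:F/T; 27:W/Q; 28:P/N; 29:W/V; 33:L/E; 41:A/N; 42:H/D; 43:T/F.
31 of the 43 sites match, so the percent identity is 31/43 × 100 = 72.1%.

72.1%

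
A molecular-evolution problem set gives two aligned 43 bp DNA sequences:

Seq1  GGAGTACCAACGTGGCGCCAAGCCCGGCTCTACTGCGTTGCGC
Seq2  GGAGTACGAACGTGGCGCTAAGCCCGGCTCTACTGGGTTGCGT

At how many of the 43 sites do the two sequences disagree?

4

Differing sites — 8:C/G; 19:C/T; 36:C/G; 43:C/T.
That gives 4 mismatches out of 43 aligned sites, so the Hamming distance is 4.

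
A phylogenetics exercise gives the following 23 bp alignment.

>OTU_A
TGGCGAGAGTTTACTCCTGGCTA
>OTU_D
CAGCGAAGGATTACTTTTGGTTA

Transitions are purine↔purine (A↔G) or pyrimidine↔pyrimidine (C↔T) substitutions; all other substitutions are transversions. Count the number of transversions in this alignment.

1

The sequences differ at positions 1 (T/C, transition), 2 (G/A, transition), 7 (G/A, transition), 8 (A/G, transition), 10 (T/A, transversion), 16 (C/T, transition), 17 (C/T, transition), 21 (C/T, transition).
Of the 8 differences, 7 transitions and 1 transversion, so the answer is 1.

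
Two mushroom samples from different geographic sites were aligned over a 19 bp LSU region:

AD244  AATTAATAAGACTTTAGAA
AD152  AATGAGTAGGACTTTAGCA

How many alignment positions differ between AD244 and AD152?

4

Differing sites — 4:T/G; 6:A/G; 9:A/G; 18:A/C.
That gives 4 mismatches out of 19 aligned sites, so the Hamming distance is 4.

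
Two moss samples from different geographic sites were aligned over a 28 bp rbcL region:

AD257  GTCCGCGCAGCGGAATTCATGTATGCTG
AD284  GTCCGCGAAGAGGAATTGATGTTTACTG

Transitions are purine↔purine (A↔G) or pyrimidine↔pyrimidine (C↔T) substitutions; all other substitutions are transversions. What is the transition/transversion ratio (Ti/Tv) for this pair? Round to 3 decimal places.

Mismatches occur at site 8 (C/A, transversion), site 11 (C/A, transversion), site 18 (C/G, transversion), site 23 (A/T, transversion), site 25 (G/A, transition).
Of the 5 differences, 1 transition and 4 transversions, so Ti/Tv = 1/4 = 0.250.

0.250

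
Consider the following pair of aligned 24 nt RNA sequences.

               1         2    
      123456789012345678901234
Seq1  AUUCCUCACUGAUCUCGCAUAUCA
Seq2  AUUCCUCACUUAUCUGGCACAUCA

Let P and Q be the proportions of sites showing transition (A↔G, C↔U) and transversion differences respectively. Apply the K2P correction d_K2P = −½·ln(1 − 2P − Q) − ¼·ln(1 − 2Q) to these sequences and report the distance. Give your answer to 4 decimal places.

The sequences differ at positions 11 (G/U, transversion), 16 (C/G, transversion), 20 (U/C, transition).
Of the 3 differences, 1 transition and 2 transversions over 24 sites: P = 1/24 = 0.041667, Q = 2/24 = 0.083333.
d = −0.5·ln(0.833333) − 0.25·ln(0.833334) = −0.5·(-0.182322) − 0.25·(-0.182321) = 0.1367.

0.1367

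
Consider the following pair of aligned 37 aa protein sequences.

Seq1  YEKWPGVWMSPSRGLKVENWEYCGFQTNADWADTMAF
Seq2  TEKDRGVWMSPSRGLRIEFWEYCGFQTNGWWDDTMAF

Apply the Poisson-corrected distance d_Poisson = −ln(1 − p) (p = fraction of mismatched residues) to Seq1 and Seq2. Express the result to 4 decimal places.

The sequences differ at positions 1 (Y/T), 4 (W/D), 5 (P/R), 16 (K/R), 17 (V/I), 19 (N/F), 29 (A/G), 30 (D/W), 32 (A/D).
p = 9/37 = 0.243243.
d = −ln(1 − 0.243243) = −ln(0.756757) = 0.2787.

0.2787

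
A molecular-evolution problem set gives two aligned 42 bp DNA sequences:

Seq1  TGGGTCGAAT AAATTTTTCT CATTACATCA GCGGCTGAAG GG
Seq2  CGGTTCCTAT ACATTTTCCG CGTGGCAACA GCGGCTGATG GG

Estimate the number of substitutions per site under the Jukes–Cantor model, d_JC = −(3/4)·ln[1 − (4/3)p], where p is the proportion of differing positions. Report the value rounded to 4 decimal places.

Differing sites — 1:T/C; 4:G/T; 7:G/C; 8:A/T; 12:A/C; 18:T/C; 20:T/G; 22:A/G; 24:T/G; 25:A/G; 28:T/A; 39:A/T.
p = 12/42 = 0.285714.
d = −0.75 · ln(1 − (4/3)·0.285714) = −0.75 · ln(0.619048) = −0.75 · (-0.479572) = 0.3597.

0.3597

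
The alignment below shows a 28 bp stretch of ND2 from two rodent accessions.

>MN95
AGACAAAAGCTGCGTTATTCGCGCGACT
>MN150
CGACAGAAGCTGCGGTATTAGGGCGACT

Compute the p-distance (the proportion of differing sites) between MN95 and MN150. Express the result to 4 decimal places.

Differing sites — 1:A/C; 6:A/G; 15:T/G; 20:C/A; 22:C/G.
There are 5 differences over 28 sites, so p = 5/28 = 0.1786.

0.1786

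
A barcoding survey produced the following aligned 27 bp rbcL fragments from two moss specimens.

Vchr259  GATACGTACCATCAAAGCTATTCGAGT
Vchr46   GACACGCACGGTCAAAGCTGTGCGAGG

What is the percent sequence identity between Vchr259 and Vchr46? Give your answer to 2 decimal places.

Mismatches occur at site 3 (T↔C), site 7 (T↔C), site 10 (C↔G), site 11 (A↔G), site 20 (A↔G), site 22 (T↔G), site 27 (T↔G).
20 of the 27 sites match, so the percent identity is 20/27 × 100 = 74.07%.

74.07%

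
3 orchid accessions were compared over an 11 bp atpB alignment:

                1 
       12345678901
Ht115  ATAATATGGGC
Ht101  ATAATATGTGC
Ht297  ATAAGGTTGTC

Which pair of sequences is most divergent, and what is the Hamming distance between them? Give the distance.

5

Pairwise Hamming distances:
  Ht115 vs Ht101: 1
  Ht115 vs Ht297: 4
  Ht101 vs Ht297: 5
The largest is 5, between Ht101 and Ht297.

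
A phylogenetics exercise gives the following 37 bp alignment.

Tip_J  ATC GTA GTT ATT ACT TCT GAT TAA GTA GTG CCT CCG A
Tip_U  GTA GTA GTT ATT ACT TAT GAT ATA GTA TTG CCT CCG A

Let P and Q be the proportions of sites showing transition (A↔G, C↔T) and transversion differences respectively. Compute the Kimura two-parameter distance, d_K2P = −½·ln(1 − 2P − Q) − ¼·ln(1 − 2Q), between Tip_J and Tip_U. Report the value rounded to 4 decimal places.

Mismatches occur at site 1 (A/G, transition), site 3 (C/A, transversion), site 17 (C/A, transversion), site 22 (T/A, transversion), site 23 (A/T, transversion), site 28 (G/T, transversion).
Of the 6 differences, 1 transition and 5 transversions over 37 sites: P = 1/37 = 0.027027, Q = 5/37 = 0.135135.
d = −0.5·ln(0.810811) − 0.25·ln(0.729730) = −0.5·(-0.209720) − 0.25·(-0.315081) = 0.1836.

0.1836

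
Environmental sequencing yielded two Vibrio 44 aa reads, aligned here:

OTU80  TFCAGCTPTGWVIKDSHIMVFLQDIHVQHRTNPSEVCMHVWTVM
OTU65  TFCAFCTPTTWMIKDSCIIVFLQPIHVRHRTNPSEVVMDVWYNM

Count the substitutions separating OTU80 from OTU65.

11

Differing sites — 5:G/F; 10:G/T; 12:V/M; 17:H/C; 19:M/I; 24:D/P; 28:Q/R; 37:C/V; 39:H/D; 42:T/Y; 43:V/N.
That gives 11 mismatches out of 44 aligned sites, so the Hamming distance is 11.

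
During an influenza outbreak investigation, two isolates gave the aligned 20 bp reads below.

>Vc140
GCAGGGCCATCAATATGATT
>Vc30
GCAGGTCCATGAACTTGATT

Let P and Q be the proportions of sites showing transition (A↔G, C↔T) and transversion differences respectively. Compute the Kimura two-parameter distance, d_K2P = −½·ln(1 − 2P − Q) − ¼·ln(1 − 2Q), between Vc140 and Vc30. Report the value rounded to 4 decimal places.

0.2330

The sequences differ at positions 6 (G/T, transversion), 11 (C/G, transversion), 14 (T/C, transition), 15 (A/T, transversion).
Of the 4 differences, 1 transition and 3 transversions over 20 sites: P = 1/20 = 0.050000, Q = 3/20 = 0.150000.
d = −0.5·ln(0.750000) − 0.25·ln(0.700000) = −0.5·(-0.287682) − 0.25·(-0.356675) = 0.2330.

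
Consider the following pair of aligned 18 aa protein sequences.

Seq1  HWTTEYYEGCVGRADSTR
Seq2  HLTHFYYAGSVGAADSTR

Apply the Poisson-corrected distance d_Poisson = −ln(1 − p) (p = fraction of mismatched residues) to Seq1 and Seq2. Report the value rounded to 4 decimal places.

Mismatches occur at site 2 (W/L), site 4 (T/H), site 5 (E/F), site 8 (E/A), site 10 (C/S), site 13 (R/A).
p = 6/18 = 0.333333.
d = −ln(1 − 0.333333) = −ln(0.666667) = 0.4055.

0.4055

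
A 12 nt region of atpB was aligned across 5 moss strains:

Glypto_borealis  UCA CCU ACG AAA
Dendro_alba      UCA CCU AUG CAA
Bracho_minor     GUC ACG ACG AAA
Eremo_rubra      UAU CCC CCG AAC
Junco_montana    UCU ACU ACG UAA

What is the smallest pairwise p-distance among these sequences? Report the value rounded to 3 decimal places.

Pairwise Hamming distances:
  Glypto_borealis vs Dendro_alba: 2
  Glypto_borealis vs Bracho_minor: 5
  Glypto_borealis vs Eremo_rubra: 5
  Glypto_borealis vs Junco_montana: 3
  Dendro_alba vs Bracho_minor: 7
  Dendro_alba vs Eremo_rubra: 7
  Dendro_alba vs Junco_montana: 4
  Bracho_minor vs Eremo_rubra: 7
  Bracho_minor vs Junco_montana: 5
  Eremo_rubra vs Junco_montana: 6
The smallest is 2 mismatches, between Glypto_borealis and Dendro_alba; p = 2/12 = 0.167.

0.167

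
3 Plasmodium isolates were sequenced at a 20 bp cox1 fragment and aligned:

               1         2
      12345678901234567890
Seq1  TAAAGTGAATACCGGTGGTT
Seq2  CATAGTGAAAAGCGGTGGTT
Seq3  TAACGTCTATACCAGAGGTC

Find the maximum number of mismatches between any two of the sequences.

Pairwise Hamming distances:
  Seq1 vs Seq2: 4
  Seq1 vs Seq3: 6
  Seq2 vs Seq3: 10
The largest is 10, between Seq2 and Seq3.

10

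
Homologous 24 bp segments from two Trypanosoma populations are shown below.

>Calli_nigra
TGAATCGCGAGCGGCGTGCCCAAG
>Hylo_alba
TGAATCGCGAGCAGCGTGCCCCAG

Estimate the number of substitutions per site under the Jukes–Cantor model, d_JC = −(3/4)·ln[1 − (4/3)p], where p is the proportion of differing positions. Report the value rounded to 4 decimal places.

0.0883

Differing sites — 13:G/A; 22:A/C.
p = 2/24 = 0.083333.
d = −0.75 · ln(1 − (4/3)·0.083333) = −0.75 · ln(0.888889) = −0.75 · (-0.117783) = 0.0883.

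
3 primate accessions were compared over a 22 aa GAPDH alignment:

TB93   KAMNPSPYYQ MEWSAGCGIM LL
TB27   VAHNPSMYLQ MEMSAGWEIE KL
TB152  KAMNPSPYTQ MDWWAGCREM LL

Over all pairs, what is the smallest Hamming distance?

5

Pairwise Hamming distances:
  TB93 vs TB27: 9
  TB93 vs TB152: 5
  TB27 vs TB152: 12
The smallest is 5, between TB93 and TB152.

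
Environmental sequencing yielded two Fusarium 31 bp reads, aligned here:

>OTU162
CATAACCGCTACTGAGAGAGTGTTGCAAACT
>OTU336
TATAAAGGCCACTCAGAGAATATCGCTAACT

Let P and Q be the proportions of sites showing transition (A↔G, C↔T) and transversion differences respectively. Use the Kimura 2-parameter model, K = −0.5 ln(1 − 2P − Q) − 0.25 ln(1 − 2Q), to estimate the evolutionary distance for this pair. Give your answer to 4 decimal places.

0.3750

Mismatches occur at site 1 (C↔T, transition), site 6 (C↔A, transversion), site 7 (C↔G, transversion), site 10 (T↔C, transition), site 14 (G↔C, transversion), site 20 (G↔A, transition), site 22 (G↔A, transition), site 24 (T↔C, transition), site 27 (A↔T, transversion).
Of the 9 differences, 5 transitions and 4 transversions over 31 sites: P = 5/31 = 0.161290, Q = 4/31 = 0.129032.
d = −0.5·ln(0.548388) − 0.25·ln(0.741936) = −0.5·(-0.600772) − 0.25·(-0.298492) = 0.3750.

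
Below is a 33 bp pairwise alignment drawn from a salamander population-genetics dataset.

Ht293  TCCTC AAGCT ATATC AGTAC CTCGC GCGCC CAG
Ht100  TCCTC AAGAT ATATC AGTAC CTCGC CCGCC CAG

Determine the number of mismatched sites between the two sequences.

2

Differing sites — 9:C/A; 26:G/C.
That gives 2 mismatches out of 33 aligned sites, so the Hamming distance is 2.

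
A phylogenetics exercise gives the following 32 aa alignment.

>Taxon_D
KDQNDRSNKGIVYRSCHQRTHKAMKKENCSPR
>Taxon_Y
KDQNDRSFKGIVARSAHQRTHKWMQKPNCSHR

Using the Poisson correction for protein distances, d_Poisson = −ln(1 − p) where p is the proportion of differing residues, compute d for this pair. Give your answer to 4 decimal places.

Mismatches occur at site 8 (N↔F), site 13 (Y↔A), site 16 (C↔A), site 23 (A↔W), site 25 (K↔Q), site 27 (E↔P), site 31 (P↔H).
p = 7/32 = 0.218750.
d = −ln(1 − 0.218750) = −ln(0.781250) = 0.2469.

0.2469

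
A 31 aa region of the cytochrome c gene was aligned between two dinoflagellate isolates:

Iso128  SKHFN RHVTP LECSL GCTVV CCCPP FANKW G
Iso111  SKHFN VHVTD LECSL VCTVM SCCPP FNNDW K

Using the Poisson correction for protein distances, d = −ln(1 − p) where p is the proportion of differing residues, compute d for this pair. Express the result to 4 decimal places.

0.2985

Differing sites — 6:R/V; 10:P/D; 16:G/V; 20:V/M; 21:C/S; 27:A/N; 29:K/D; 31:G/K.
p = 8/31 = 0.258065.
d = −ln(1 − 0.258065) = −ln(0.741935) = 0.2985.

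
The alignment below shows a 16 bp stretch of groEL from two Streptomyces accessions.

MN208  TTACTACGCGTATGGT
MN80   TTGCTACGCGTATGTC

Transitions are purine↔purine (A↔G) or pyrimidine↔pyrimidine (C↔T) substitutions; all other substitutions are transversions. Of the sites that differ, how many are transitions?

2

Differing sites — 3:A/G (Ti); 15:G/T (Tv); 16:T/C (Ti).
Of the 3 differences, 2 transitions and 1 transversion, so the answer is 2.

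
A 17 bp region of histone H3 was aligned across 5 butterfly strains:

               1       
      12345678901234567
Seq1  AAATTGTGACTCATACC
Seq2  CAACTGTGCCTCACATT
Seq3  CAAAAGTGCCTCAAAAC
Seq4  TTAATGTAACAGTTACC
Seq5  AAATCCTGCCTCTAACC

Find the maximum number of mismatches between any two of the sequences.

Pairwise Hamming distances:
  Seq1 vs Seq2: 6
  Seq1 vs Seq3: 6
  Seq1 vs Seq4: 7
  Seq1 vs Seq5: 5
  Seq2 vs Seq3: 5
  Seq2 vs Seq4: 11
  Seq2 vs Seq5: 8
  Seq3 vs Seq4: 10
  Seq3 vs Seq5: 6
  Seq4 vs Seq5: 10
The largest is 11, between Seq2 and Seq4.

11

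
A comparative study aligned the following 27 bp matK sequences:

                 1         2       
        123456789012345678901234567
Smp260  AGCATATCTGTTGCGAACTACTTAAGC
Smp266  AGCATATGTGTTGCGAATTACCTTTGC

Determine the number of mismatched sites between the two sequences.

Differing sites — 8:C/G; 18:C/T; 22:T/C; 24:A/T; 25:A/T.
That gives 5 mismatches out of 27 aligned sites, so the Hamming distance is 5.

5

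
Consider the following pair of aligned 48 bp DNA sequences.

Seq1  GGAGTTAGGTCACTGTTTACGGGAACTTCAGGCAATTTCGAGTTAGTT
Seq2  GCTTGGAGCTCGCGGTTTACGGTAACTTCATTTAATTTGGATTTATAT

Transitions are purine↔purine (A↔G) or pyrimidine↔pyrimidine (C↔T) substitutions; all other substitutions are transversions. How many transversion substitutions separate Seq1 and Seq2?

14

Differing sites — 2:G/C (Tv); 3:A/T (Tv); 4:G/T (Tv); 5:T/G (Tv); 6:T/G (Tv); 9:G/C (Tv); 12:A/G (Ti); 14:T/G (Tv); 23:G/T (Tv); 31:G/T (Tv); 32:G/T (Tv); 33:C/T (Ti); 39:C/G (Tv); 42:G/T (Tv); 46:G/T (Tv); 47:T/A (Tv).
Of the 16 differences, 2 transitions and 14 transversions, so the answer is 14.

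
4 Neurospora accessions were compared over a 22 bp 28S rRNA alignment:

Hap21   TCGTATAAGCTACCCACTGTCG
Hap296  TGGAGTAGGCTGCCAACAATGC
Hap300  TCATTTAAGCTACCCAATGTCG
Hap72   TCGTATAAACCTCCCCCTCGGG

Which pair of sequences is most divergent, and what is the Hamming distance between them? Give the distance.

13

Pairwise Hamming distances:
  Hap21 vs Hap296: 10
  Hap21 vs Hap300: 3
  Hap21 vs Hap72: 7
  Hap296 vs Hap300: 12
  Hap296 vs Hap72: 13
  Hap300 vs Hap72: 10
The largest is 13, between Hap296 and Hap72.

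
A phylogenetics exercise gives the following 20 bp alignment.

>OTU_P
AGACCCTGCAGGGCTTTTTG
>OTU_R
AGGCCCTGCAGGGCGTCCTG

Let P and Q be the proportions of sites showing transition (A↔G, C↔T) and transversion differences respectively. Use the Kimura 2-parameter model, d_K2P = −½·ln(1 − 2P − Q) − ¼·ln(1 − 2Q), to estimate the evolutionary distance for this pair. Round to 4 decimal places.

Mismatches occur at site 3 (A/G, transition), site 15 (T/G, transversion), site 17 (T/C, transition), site 18 (T/C, transition).
Of the 4 differences, 3 transitions and 1 transversion over 20 sites: P = 3/20 = 0.150000, Q = 1/20 = 0.050000.
d = −0.5·ln(0.650000) − 0.25·ln(0.900000) = −0.5·(-0.430783) − 0.25·(-0.105361) = 0.2417.

0.2417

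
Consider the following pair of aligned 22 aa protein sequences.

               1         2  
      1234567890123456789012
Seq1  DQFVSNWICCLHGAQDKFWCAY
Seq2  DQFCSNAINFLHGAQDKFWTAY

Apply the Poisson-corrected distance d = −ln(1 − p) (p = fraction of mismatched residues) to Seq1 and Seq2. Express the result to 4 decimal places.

0.2578

The sequences differ at positions 4 (V/C), 7 (W/A), 9 (C/N), 10 (C/F), 20 (C/T).
p = 5/22 = 0.227273.
d = −ln(1 − 0.227273) = −ln(0.772727) = 0.2578.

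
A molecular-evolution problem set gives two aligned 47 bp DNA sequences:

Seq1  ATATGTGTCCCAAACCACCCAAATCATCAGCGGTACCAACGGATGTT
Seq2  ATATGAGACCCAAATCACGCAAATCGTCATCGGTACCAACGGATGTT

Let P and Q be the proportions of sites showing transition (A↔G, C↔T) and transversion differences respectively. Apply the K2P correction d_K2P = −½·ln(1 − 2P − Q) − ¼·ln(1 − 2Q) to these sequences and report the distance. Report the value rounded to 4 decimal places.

Mismatches occur at site 6 (T→A, transversion), site 8 (T→A, transversion), site 15 (C→T, transition), site 19 (C→G, transversion), site 26 (A→G, transition), site 30 (G→T, transversion).
Of the 6 differences, 2 transitions and 4 transversions over 47 sites: P = 2/47 = 0.042553, Q = 4/47 = 0.085106.
d = −0.5·ln(0.829788) − 0.25·ln(0.829788) = −0.5·(-0.186585) − 0.25·(-0.186585) = 0.1399.

0.1399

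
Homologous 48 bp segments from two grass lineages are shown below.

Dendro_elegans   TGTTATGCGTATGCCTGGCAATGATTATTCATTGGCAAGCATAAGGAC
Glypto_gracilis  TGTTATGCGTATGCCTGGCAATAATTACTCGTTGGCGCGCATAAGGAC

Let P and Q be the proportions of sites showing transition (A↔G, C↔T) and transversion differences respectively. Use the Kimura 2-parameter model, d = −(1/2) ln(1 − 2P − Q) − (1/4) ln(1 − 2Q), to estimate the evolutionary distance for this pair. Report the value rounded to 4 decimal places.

0.1145

Mismatches occur at site 23 (G→A, transition), site 28 (T→C, transition), site 31 (A→G, transition), site 37 (A→G, transition), site 38 (A→C, transversion).
Of the 5 differences, 4 transitions and 1 transversion over 48 sites: P = 4/48 = 0.083333, Q = 1/48 = 0.020833.
d = −0.5·ln(0.812501) − 0.25·ln(0.958334) = −0.5·(-0.207638) − 0.25·(-0.042559) = 0.1145.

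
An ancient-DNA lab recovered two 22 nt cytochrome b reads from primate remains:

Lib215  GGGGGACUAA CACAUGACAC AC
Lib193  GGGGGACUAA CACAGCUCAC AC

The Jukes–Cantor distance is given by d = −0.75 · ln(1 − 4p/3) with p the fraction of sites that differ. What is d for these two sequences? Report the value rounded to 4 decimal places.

Differing sites — 15:U/G; 16:G/C; 17:A/U.
p = 3/22 = 0.136364.
d = −0.75 · ln(1 − (4/3)·0.136364) = −0.75 · ln(0.818181) = −0.75 · (-0.200672) = 0.1505.

0.1505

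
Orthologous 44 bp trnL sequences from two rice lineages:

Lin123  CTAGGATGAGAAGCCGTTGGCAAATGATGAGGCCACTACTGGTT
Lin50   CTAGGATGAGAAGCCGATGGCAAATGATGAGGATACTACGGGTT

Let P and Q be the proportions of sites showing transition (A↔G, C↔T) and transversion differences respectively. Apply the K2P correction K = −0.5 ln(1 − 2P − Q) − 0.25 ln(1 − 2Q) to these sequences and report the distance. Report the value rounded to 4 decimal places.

Mismatches occur at site 17 (T↔A, transversion), site 33 (C↔A, transversion), site 34 (C↔T, transition), site 40 (T↔G, transversion).
Of the 4 differences, 1 transition and 3 transversions over 44 sites: P = 1/44 = 0.022727, Q = 3/44 = 0.068182.
d = −0.5·ln(0.886364) − 0.25·ln(0.863636) = −0.5·(-0.120628) − 0.25·(-0.146604) = 0.0970.

0.0970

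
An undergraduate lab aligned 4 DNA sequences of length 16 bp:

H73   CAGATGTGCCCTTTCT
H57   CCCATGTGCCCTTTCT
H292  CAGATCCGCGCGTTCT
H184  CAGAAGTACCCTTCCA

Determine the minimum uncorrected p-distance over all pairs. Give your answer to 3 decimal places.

Pairwise Hamming distances:
  H73 vs H57: 2
  H73 vs H292: 4
  H73 vs H184: 4
  H57 vs H292: 6
  H57 vs H184: 6
  H292 vs H184: 8
The smallest is 2 mismatches, between H73 and H57; p = 2/16 = 0.125.

0.125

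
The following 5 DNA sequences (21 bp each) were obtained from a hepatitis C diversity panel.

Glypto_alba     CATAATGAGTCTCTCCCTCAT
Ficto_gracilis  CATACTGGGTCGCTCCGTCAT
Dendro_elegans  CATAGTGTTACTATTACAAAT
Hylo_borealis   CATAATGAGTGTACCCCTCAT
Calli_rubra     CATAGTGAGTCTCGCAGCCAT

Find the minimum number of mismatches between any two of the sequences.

Pairwise Hamming distances:
  Glypto_alba vs Ficto_gracilis: 4
  Glypto_alba vs Dendro_elegans: 9
  Glypto_alba vs Hylo_borealis: 3
  Glypto_alba vs Calli_rubra: 5
  Ficto_gracilis vs Dendro_elegans: 11
  Ficto_gracilis vs Hylo_borealis: 7
  Ficto_gracilis vs Calli_rubra: 6
  Dendro_elegans vs Hylo_borealis: 10
  Dendro_elegans vs Calli_rubra: 9
  Hylo_borealis vs Calli_rubra: 7
The smallest is 3, between Glypto_alba and Hylo_borealis.

3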